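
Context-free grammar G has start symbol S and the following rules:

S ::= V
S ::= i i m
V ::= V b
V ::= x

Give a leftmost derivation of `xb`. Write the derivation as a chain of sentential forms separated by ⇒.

S⇒V⇒Vb⇒xb

S ⇒ V   [S ::= V]
V ⇒ Vb   [V ::= V b]
Vb ⇒ xb   [V ::= x]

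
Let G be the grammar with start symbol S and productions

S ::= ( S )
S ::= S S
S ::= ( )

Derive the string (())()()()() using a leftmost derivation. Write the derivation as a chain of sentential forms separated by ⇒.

S ⇒ SS   [S ::= S S]
SS ⇒ (S)S   [S ::= ( S )]
(S)S ⇒ (())S   [S ::= ( )]
(())S ⇒ (())SS   [S ::= S S]
(())SS ⇒ (())SSS   [S ::= S S]
(())SSS ⇒ (())SSSS   [S ::= S S]
(())SSSS ⇒ (())()SSS   [S ::= ( )]
(())()SSS ⇒ (())()()SS   [S ::= ( )]
(())()()SS ⇒ (())()()()S   [S ::= ( )]
(())()()()S ⇒ (())()()()()   [S ::= ( )]

S⇒SS⇒(S)S⇒(())S⇒(())SS⇒(())SSS⇒(())SSSS⇒(())()SSS⇒(())()()SS⇒(())()()()S⇒(())()()()()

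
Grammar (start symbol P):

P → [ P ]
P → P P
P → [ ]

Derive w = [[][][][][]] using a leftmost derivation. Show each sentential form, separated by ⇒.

P ⇒ [P] ⇒ [PP] ⇒ [PPP] ⇒ [PPPP] ⇒ [PPPPP] ⇒ [[]PPPP] ⇒ [[][]PPP] ⇒ [[][][]PP] ⇒ [[][][][]P] ⇒ [[][][][][]]

P ⇒ [P]   [P → [ P ]]
[P] ⇒ [PP]   [P → P P]
[PP] ⇒ [PPP]   [P → P P]
[PPP] ⇒ [PPPP]   [P → P P]
[PPPP] ⇒ [PPPPP]   [P → P P]
[PPPPP] ⇒ [[]PPPP]   [P → [ ]]
[[]PPPP] ⇒ [[][]PPP]   [P → [ ]]
[[][]PPP] ⇒ [[][][]PP]   [P → [ ]]
[[][][]PP] ⇒ [[][][][]P]   [P → [ ]]
[[][][][]P] ⇒ [[][][][][]]   [P → [ ]]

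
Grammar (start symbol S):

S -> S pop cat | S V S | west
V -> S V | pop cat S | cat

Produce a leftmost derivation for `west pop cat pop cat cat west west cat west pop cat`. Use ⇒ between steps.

S ⇒ S pop cat   [S -> S pop cat]
S pop cat ⇒ S V S pop cat   [S -> S V S]
S V S pop cat ⇒ S V S V S pop cat   [S -> S V S]
S V S V S pop cat ⇒ S pop cat V S V S pop cat   [S -> S pop cat]
S pop cat V S V S pop cat ⇒ S pop cat pop cat V S V S pop cat   [S -> S pop cat]
S pop cat pop cat V S V S pop cat ⇒ west pop cat pop cat V S V S pop cat   [S -> west]
west pop cat pop cat V S V S pop cat ⇒ west pop cat pop cat cat S V S pop cat   [V -> cat]
west pop cat pop cat cat S V S pop cat ⇒ west pop cat pop cat cat west V S pop cat   [S -> west]
west pop cat pop cat cat west V S pop cat ⇒ west pop cat pop cat cat west S V S pop cat   [V -> S V]
west pop cat pop cat cat west S V S pop cat ⇒ west pop cat pop cat cat west west V S pop cat   [S -> west]
west pop cat pop cat cat west west V S pop cat ⇒ west pop cat pop cat cat west west cat S pop cat   [V -> cat]
west pop cat pop cat cat west west cat S pop cat ⇒ west pop cat pop cat cat west west cat west pop cat   [S -> west]

S ⇒ S pop cat ⇒ S V S pop cat ⇒ S V S V S pop cat ⇒ S pop cat V S V S pop cat ⇒ S pop cat pop cat V S V S pop cat ⇒ west pop cat pop cat V S V S pop cat ⇒ west pop cat pop cat cat S V S pop cat ⇒ west pop cat pop cat cat west V S pop cat ⇒ west pop cat pop cat cat west S V S pop cat ⇒ west pop cat pop cat cat west west V S pop cat ⇒ west pop cat pop cat cat west west cat S pop cat ⇒ west pop cat pop cat cat west west cat west pop cat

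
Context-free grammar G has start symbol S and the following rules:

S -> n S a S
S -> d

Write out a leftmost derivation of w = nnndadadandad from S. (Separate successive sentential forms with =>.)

S => nSaS => nnSaSaS => nnnSaSaSaS => nnndaSaSaS => nnndadaSaS => nnndadadaS => nnndadadanSaS => nnndadadandaS => nnndadadandad

S => nSaS   [S -> n S a S]
nSaS => nnSaSaS   [S -> n S a S]
nnSaSaS => nnnSaSaSaS   [S -> n S a S]
nnnSaSaSaS => nnndaSaSaS   [S -> d]
nnndaSaSaS => nnndadaSaS   [S -> d]
nnndadaSaS => nnndadadaS   [S -> d]
nnndadadaS => nnndadadanSaS   [S -> n S a S]
nnndadadanSaS => nnndadadandaS   [S -> d]
nnndadadandaS => nnndadadandad   [S -> d]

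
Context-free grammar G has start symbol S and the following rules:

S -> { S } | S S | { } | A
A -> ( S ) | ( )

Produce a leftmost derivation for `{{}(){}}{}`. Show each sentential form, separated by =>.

S => SS => {S}S => {SS}S => {{}S}S => {{}SS}S => {{}AS}S => {{}()S}S => {{}(){}}S => {{}(){}}{}

S => SS   [S -> S S]
SS => {S}S   [S -> { S }]
{S}S => {SS}S   [S -> S S]
{SS}S => {{}S}S   [S -> { }]
{{}S}S => {{}SS}S   [S -> S S]
{{}SS}S => {{}AS}S   [S -> A]
{{}AS}S => {{}()S}S   [A -> ( )]
{{}()S}S => {{}(){}}S   [S -> { }]
{{}(){}}S => {{}(){}}{}   [S -> { }]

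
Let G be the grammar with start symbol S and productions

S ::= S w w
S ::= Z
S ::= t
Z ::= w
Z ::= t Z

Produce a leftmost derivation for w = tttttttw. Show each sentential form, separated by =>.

S => Z   [S ::= Z]
Z => tZ   [Z ::= t Z]
tZ => ttZ   [Z ::= t Z]
ttZ => tttZ   [Z ::= t Z]
tttZ => ttttZ   [Z ::= t Z]
ttttZ => tttttZ   [Z ::= t Z]
tttttZ => ttttttZ   [Z ::= t Z]
ttttttZ => tttttttZ   [Z ::= t Z]
tttttttZ => tttttttw   [Z ::= w]

S => Z => tZ => ttZ => tttZ => ttttZ => tttttZ => ttttttZ => tttttttZ => tttttttw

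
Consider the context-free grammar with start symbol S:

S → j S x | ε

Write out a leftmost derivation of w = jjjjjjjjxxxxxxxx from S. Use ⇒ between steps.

S ⇒ jSx ⇒ jjSxx ⇒ jjjSxxx ⇒ jjjjSxxxx ⇒ jjjjjSxxxxx ⇒ jjjjjjSxxxxxx ⇒ jjjjjjjSxxxxxxx ⇒ jjjjjjjjSxxxxxxxx ⇒ jjjjjjjjxxxxxxxx

S ⇒ jSx   [S → j S x]
jSx ⇒ jjSxx   [S → j S x]
jjSxx ⇒ jjjSxxx   [S → j S x]
jjjSxxx ⇒ jjjjSxxxx   [S → j S x]
jjjjSxxxx ⇒ jjjjjSxxxxx   [S → j S x]
jjjjjSxxxxx ⇒ jjjjjjSxxxxxx   [S → j S x]
jjjjjjSxxxxxx ⇒ jjjjjjjSxxxxxxx   [S → j S x]
jjjjjjjSxxxxxxx ⇒ jjjjjjjjSxxxxxxxx   [S → j S x]
jjjjjjjjSxxxxxxxx ⇒ jjjjjjjjxxxxxxxx   [S → ε]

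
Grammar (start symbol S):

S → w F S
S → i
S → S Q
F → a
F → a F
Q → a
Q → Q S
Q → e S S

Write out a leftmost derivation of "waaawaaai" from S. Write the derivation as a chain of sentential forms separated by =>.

S => wFS => waFS => waaFS => waaaS => waaawFS => waaawaFS => waaawaaFS => waaawaaaS => waaawaaai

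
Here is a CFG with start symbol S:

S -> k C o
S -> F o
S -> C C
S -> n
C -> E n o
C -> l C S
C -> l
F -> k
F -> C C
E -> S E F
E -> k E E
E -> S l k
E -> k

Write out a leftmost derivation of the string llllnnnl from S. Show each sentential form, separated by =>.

S => CC   [S -> C C]
CC => lCSC   [C -> l C S]
lCSC => llCSSC   [C -> l C S]
llCSSC => lllCSSSC   [C -> l C S]
lllCSSSC => llllSSSC   [C -> l]
llllSSSC => llllnSSC   [S -> n]
llllnSSC => llllnnSC   [S -> n]
llllnnSC => llllnnnC   [S -> n]
llllnnnC => llllnnnl   [C -> l]

S=>CC=>lCSC=>llCSSC=>lllCSSSC=>llllSSSC=>llllnSSC=>llllnnSC=>llllnnnC=>llllnnnl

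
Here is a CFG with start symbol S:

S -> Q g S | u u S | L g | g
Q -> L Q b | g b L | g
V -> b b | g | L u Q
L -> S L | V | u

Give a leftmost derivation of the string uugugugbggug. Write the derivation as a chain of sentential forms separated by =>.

S => uuS => uuLg => uuSLg => uuQgSLg => uuLQbgSLg => uuSLQbgSLg => uuLgLQbgSLg => uuSLgLQbgSLg => uugLgLQbgSLg => uugugLQbgSLg => uuguguQbgSLg => uugugugbgSLg => uugugugbggLg => uugugugbggug

S => uuS   [S -> u u S]
uuS => uuLg   [S -> L g]
uuLg => uuSLg   [L -> S L]
uuSLg => uuQgSLg   [S -> Q g S]
uuQgSLg => uuLQbgSLg   [Q -> L Q b]
uuLQbgSLg => uuSLQbgSLg   [L -> S L]
uuSLQbgSLg => uuLgLQbgSLg   [S -> L g]
uuLgLQbgSLg => uuSLgLQbgSLg   [L -> S L]
uuSLgLQbgSLg => uugLgLQbgSLg   [S -> g]
uugLgLQbgSLg => uugugLQbgSLg   [L -> u]
uugugLQbgSLg => uuguguQbgSLg   [L -> u]
uuguguQbgSLg => uugugugbgSLg   [Q -> g]
uugugugbgSLg => uugugugbggLg   [S -> g]
uugugugbggLg => uugugugbggug   [L -> u]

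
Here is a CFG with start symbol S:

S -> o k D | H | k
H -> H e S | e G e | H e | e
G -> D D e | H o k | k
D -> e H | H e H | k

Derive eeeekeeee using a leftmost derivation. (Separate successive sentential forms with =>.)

S => H   [S -> H]
H => He   [H -> H e]
He => Hee   [H -> H e]
Hee => eGeee   [H -> e G e]
eGeee => eDDeeee   [G -> D D e]
eDDeeee => eHeHDeeee   [D -> H e H]
eHeHDeeee => eeeHDeeee   [H -> e]
eeeHDeeee => eeeeDeeee   [H -> e]
eeeeDeeee => eeeekeeee   [D -> k]

S => H => He => Hee => eGeee => eDDeeee => eHeHDeeee => eeeHDeeee => eeeeDeeee => eeeekeeee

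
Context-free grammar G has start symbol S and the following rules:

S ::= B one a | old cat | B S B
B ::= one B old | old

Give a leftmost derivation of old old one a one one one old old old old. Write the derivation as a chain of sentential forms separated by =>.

S => B S B => old S B => old B one a B => old old one a B => old old one a one B old => old old one a one one B old old => old old one a one one one B old old old => old old one a one one one old old old old

S => B S B   [S ::= B S B]
B S B => old S B   [B ::= old]
old S B => old B one a B   [S ::= B one a]
old B one a B => old old one a B   [B ::= old]
old old one a B => old old one a one B old   [B ::= one B old]
old old one a one B old => old old one a one one B old old   [B ::= one B old]
old old one a one one B old old => old old one a one one one B old old old   [B ::= one B old]
old old one a one one one B old old old => old old one a one one one old old old old   [B ::= old]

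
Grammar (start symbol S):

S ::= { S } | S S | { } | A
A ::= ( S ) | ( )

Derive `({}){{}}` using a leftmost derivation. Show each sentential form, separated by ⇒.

S⇒SS⇒AS⇒(S)S⇒({})S⇒({}){S}⇒({}){{}}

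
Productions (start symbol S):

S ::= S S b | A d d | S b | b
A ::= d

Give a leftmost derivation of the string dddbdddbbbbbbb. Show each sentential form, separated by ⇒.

S ⇒ SSb ⇒ AddSb ⇒ dddSb ⇒ dddSbb ⇒ dddSSbbb ⇒ dddSSbSbbb ⇒ dddbSbSbbb ⇒ dddbSbbSbbb ⇒ dddbAddbbSbbb ⇒ dddbdddbbSbbb ⇒ dddbdddbbSbbbb ⇒ dddbdddbbbbbbb

S ⇒ SSb   [S ::= S S b]
SSb ⇒ AddSb   [S ::= A d d]
AddSb ⇒ dddSb   [A ::= d]
dddSb ⇒ dddSbb   [S ::= S b]
dddSbb ⇒ dddSSbbb   [S ::= S S b]
dddSSbbb ⇒ dddSSbSbbb   [S ::= S S b]
dddSSbSbbb ⇒ dddbSbSbbb   [S ::= b]
dddbSbSbbb ⇒ dddbSbbSbbb   [S ::= S b]
dddbSbbSbbb ⇒ dddbAddbbSbbb   [S ::= A d d]
dddbAddbbSbbb ⇒ dddbdddbbSbbb   [A ::= d]
dddbdddbbSbbb ⇒ dddbdddbbSbbbb   [S ::= S b]
dddbdddbbSbbbb ⇒ dddbdddbbbbbbb   [S ::= b]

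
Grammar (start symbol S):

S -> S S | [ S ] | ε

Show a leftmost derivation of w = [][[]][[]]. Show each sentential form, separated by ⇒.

S⇒SS⇒[S]S⇒[]S⇒[]SS⇒[]SSS⇒[][S]SS⇒[][[S]]SS⇒[][[]]SS⇒[][[]]S⇒[][[]][S]⇒[][[]][[S]]⇒[][[]][[]]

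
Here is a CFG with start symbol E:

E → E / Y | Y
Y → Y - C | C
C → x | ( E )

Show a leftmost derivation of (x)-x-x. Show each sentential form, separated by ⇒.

E ⇒ Y   [E → Y]
Y ⇒ Y-C   [Y → Y - C]
Y-C ⇒ Y-C-C   [Y → Y - C]
Y-C-C ⇒ C-C-C   [Y → C]
C-C-C ⇒ (E)-C-C   [C → ( E )]
(E)-C-C ⇒ (Y)-C-C   [E → Y]
(Y)-C-C ⇒ (C)-C-C   [Y → C]
(C)-C-C ⇒ (x)-C-C   [C → x]
(x)-C-C ⇒ (x)-x-C   [C → x]
(x)-x-C ⇒ (x)-x-x   [C → x]

E⇒Y⇒Y-C⇒Y-C-C⇒C-C-C⇒(E)-C-C⇒(Y)-C-C⇒(C)-C-C⇒(x)-C-C⇒(x)-x-C⇒(x)-x-x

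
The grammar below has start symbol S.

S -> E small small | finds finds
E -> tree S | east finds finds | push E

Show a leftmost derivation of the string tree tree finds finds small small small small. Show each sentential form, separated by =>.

S => E small small => tree S small small => tree E small small small small => tree tree S small small small small => tree tree finds finds small small small small

S => E small small   [S -> E small small]
E small small => tree S small small   [E -> tree S]
tree S small small => tree E small small small small   [S -> E small small]
tree E small small small small => tree tree S small small small small   [E -> tree S]
tree tree S small small small small => tree tree finds finds small small small small   [S -> finds finds]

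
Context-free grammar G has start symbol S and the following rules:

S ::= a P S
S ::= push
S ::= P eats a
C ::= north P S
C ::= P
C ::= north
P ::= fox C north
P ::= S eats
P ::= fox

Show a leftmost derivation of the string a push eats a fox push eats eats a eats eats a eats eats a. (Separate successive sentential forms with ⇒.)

S ⇒ P eats a   [S ::= P eats a]
P eats a ⇒ S eats eats a   [P ::= S eats]
S eats eats a ⇒ a P S eats eats a   [S ::= a P S]
a P S eats eats a ⇒ a S eats S eats eats a   [P ::= S eats]
a S eats S eats eats a ⇒ a push eats S eats eats a   [S ::= push]
a push eats S eats eats a ⇒ a push eats P eats a eats eats a   [S ::= P eats a]
a push eats P eats a eats eats a ⇒ a push eats S eats eats a eats eats a   [P ::= S eats]
a push eats S eats eats a eats eats a ⇒ a push eats P eats a eats eats a eats eats a   [S ::= P eats a]
a push eats P eats a eats eats a eats eats a ⇒ a push eats S eats eats a eats eats a eats eats a   [P ::= S eats]
a push eats S eats eats a eats eats a eats eats a ⇒ a push eats a P S eats eats a eats eats a eats eats a   [S ::= a P S]
a push eats a P S eats eats a eats eats a eats eats a ⇒ a push eats a fox S eats eats a eats eats a eats eats a   [P ::= fox]
a push eats a fox S eats eats a eats eats a eats eats a ⇒ a push eats a fox push eats eats a eats eats a eats eats a   [S ::= push]

S ⇒ P eats a ⇒ S eats eats a ⇒ a P S eats eats a ⇒ a S eats S eats eats a ⇒ a push eats S eats eats a ⇒ a push eats P eats a eats eats a ⇒ a push eats S eats eats a eats eats a ⇒ a push eats P eats a eats eats a eats eats a ⇒ a push eats S eats eats a eats eats a eats eats a ⇒ a push eats a P S eats eats a eats eats a eats eats a ⇒ a push eats a fox S eats eats a eats eats a eats eats a ⇒ a push eats a fox push eats eats a eats eats a eats eats a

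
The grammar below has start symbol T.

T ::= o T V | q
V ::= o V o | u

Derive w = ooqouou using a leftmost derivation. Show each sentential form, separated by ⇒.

T⇒oTV⇒ooTVV⇒ooqVV⇒ooqoVoV⇒ooqouoV⇒ooqouou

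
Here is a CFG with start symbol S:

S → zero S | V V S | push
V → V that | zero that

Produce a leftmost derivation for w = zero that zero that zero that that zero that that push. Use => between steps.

S => V V S => zero that V S => zero that zero that S => zero that zero that V V S => zero that zero that V that V S => zero that zero that zero that that V S => zero that zero that zero that that V that S => zero that zero that zero that that zero that that S => zero that zero that zero that that zero that that push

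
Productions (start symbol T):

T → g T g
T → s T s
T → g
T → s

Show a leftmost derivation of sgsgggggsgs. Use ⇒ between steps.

T ⇒ sTs   [T → s T s]
sTs ⇒ sgTgs   [T → g T g]
sgTgs ⇒ sgsTsgs   [T → s T s]
sgsTsgs ⇒ sgsgTgsgs   [T → g T g]
sgsgTgsgs ⇒ sgsggTggsgs   [T → g T g]
sgsggTggsgs ⇒ sgsgggggsgs   [T → g]

T ⇒ sTs ⇒ sgTgs ⇒ sgsTsgs ⇒ sgsgTgsgs ⇒ sgsggTggsgs ⇒ sgsgggggsgs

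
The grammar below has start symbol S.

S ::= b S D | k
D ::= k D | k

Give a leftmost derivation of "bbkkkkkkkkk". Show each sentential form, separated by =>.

S=>bSD=>bbSDD=>bbkDD=>bbkkD=>bbkkkD=>bbkkkkD=>bbkkkkkD=>bbkkkkkkD=>bbkkkkkkkD=>bbkkkkkkkkD=>bbkkkkkkkkk

S => bSD   [S ::= b S D]
bSD => bbSDD   [S ::= b S D]
bbSDD => bbkDD   [S ::= k]
bbkDD => bbkkD   [D ::= k]
bbkkD => bbkkkD   [D ::= k D]
bbkkkD => bbkkkkD   [D ::= k D]
bbkkkkD => bbkkkkkD   [D ::= k D]
bbkkkkkD => bbkkkkkkD   [D ::= k D]
bbkkkkkkD => bbkkkkkkkD   [D ::= k D]
bbkkkkkkkD => bbkkkkkkkkD   [D ::= k D]
bbkkkkkkkkD => bbkkkkkkkkk   [D ::= k]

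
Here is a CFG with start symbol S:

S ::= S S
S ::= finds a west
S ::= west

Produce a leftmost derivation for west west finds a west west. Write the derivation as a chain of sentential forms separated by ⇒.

S ⇒ S S   [S ::= S S]
S S ⇒ west S   [S ::= west]
west S ⇒ west S S   [S ::= S S]
west S S ⇒ west S S S   [S ::= S S]
west S S S ⇒ west west S S   [S ::= west]
west west S S ⇒ west west finds a west S   [S ::= finds a west]
west west finds a west S ⇒ west west finds a west west   [S ::= west]

S ⇒ S S ⇒ west S ⇒ west S S ⇒ west S S S ⇒ west west S S ⇒ west west finds a west S ⇒ west west finds a west west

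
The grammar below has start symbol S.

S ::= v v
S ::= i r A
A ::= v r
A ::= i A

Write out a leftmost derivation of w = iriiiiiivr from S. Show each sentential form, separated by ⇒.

S⇒irA⇒iriA⇒iriiA⇒iriiiA⇒iriiiiA⇒iriiiiiA⇒iriiiiiiA⇒iriiiiiivr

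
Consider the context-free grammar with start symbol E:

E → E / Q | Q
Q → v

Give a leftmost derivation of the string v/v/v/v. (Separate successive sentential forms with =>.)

E => E/Q   [E → E / Q]
E/Q => E/Q/Q   [E → E / Q]
E/Q/Q => E/Q/Q/Q   [E → E / Q]
E/Q/Q/Q => Q/Q/Q/Q   [E → Q]
Q/Q/Q/Q => v/Q/Q/Q   [Q → v]
v/Q/Q/Q => v/v/Q/Q   [Q → v]
v/v/Q/Q => v/v/v/Q   [Q → v]
v/v/v/Q => v/v/v/v   [Q → v]

E => E/Q => E/Q/Q => E/Q/Q/Q => Q/Q/Q/Q => v/Q/Q/Q => v/v/Q/Q => v/v/v/Q => v/v/v/v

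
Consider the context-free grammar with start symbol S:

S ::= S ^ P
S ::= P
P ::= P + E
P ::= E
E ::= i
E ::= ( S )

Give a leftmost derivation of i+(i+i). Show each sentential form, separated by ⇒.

S ⇒ P   [S ::= P]
P ⇒ P+E   [P ::= P + E]
P+E ⇒ E+E   [P ::= E]
E+E ⇒ i+E   [E ::= i]
i+E ⇒ i+(S)   [E ::= ( S )]
i+(S) ⇒ i+(P)   [S ::= P]
i+(P) ⇒ i+(P+E)   [P ::= P + E]
i+(P+E) ⇒ i+(E+E)   [P ::= E]
i+(E+E) ⇒ i+(i+E)   [E ::= i]
i+(i+E) ⇒ i+(i+i)   [E ::= i]

S ⇒ P ⇒ P+E ⇒ E+E ⇒ i+E ⇒ i+(S) ⇒ i+(P) ⇒ i+(P+E) ⇒ i+(E+E) ⇒ i+(i+E) ⇒ i+(i+i)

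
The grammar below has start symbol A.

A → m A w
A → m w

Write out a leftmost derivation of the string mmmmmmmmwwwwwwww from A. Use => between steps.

A => mAw   [A → m A w]
mAw => mmAww   [A → m A w]
mmAww => mmmAwww   [A → m A w]
mmmAwww => mmmmAwwww   [A → m A w]
mmmmAwwww => mmmmmAwwwww   [A → m A w]
mmmmmAwwwww => mmmmmmAwwwwww   [A → m A w]
mmmmmmAwwwwww => mmmmmmmAwwwwwww   [A → m A w]
mmmmmmmAwwwwwww => mmmmmmmmwwwwwwww   [A → m w]

A=>mAw=>mmAww=>mmmAwww=>mmmmAwwww=>mmmmmAwwwww=>mmmmmmAwwwwww=>mmmmmmmAwwwwwww=>mmmmmmmmwwwwwwww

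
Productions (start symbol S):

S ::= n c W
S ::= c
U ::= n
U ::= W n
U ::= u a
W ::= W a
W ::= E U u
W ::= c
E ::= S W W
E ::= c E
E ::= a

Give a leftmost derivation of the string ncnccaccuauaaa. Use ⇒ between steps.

S ⇒ ncW   [S ::= n c W]
ncW ⇒ ncWa   [W ::= W a]
ncWa ⇒ ncWaa   [W ::= W a]
ncWaa ⇒ ncWaaa   [W ::= W a]
ncWaaa ⇒ ncEUuaaa   [W ::= E U u]
ncEUuaaa ⇒ ncSWWUuaaa   [E ::= S W W]
ncSWWUuaaa ⇒ ncncWWWUuaaa   [S ::= n c W]
ncncWWWUuaaa ⇒ ncncWaWWUuaaa   [W ::= W a]
ncncWaWWUuaaa ⇒ ncnccaWWUuaaa   [W ::= c]
ncnccaWWUuaaa ⇒ ncnccacWUuaaa   [W ::= c]
ncnccacWUuaaa ⇒ ncnccaccUuaaa   [W ::= c]
ncnccaccUuaaa ⇒ ncnccaccuauaaa   [U ::= u a]

S⇒ncW⇒ncWa⇒ncWaa⇒ncWaaa⇒ncEUuaaa⇒ncSWWUuaaa⇒ncncWWWUuaaa⇒ncncWaWWUuaaa⇒ncnccaWWUuaaa⇒ncnccacWUuaaa⇒ncnccaccUuaaa⇒ncnccaccuauaaa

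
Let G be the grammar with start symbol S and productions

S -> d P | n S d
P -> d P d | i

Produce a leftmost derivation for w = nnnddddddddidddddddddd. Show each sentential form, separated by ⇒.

S ⇒ nSd ⇒ nnSdd ⇒ nnnSddd ⇒ nnndPddd ⇒ nnnddPdddd ⇒ nnndddPddddd ⇒ nnnddddPdddddd ⇒ nnndddddPddddddd ⇒ nnnddddddPdddddddd ⇒ nnndddddddPddddddddd ⇒ nnnddddddddPdddddddddd ⇒ nnnddddddddidddddddddd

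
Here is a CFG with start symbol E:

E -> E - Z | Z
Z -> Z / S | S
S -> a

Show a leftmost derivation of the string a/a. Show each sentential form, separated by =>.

E => Z => Z/S => S/S => a/S => a/a

E => Z   [E -> Z]
Z => Z/S   [Z -> Z / S]
Z/S => S/S   [Z -> S]
S/S => a/S   [S -> a]
a/S => a/a   [S -> a]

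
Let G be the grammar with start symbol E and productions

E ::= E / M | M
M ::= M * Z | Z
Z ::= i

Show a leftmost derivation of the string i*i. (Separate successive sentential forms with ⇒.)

E ⇒ M ⇒ M*Z ⇒ Z*Z ⇒ i*Z ⇒ i*i

E ⇒ M   [E ::= M]
M ⇒ M*Z   [M ::= M * Z]
M*Z ⇒ Z*Z   [M ::= Z]
Z*Z ⇒ i*Z   [Z ::= i]
i*Z ⇒ i*i   [Z ::= i]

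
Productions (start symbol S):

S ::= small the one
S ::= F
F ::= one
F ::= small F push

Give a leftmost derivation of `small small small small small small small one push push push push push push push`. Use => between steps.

S => F => small F push => small small F push push => small small small F push push push => small small small small F push push push push => small small small small small F push push push push push => small small small small small small F push push push push push push => small small small small small small small F push push push push push push push => small small small small small small small one push push push push push push push

S => F   [S ::= F]
F => small F push   [F ::= small F push]
small F push => small small F push push   [F ::= small F push]
small small F push push => small small small F push push push   [F ::= small F push]
small small small F push push push => small small small small F push push push push   [F ::= small F push]
small small small small F push push push push => small small small small small F push push push push push   [F ::= small F push]
small small small small small F push push push push push => small small small small small small F push push push push push push   [F ::= small F push]
small small small small small small F push push push push push push => small small small small small small small F push push push push push push push   [F ::= small F push]
small small small small small small small F push push push push push push push => small small small small small small small one push push push push push push push   [F ::= one]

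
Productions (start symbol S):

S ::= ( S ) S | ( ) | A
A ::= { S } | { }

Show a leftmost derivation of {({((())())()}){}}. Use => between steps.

S => A => {S} => {(S)S} => {(A)S} => {({S})S} => {({(S)S})S} => {({((S)S)S})S} => {({((())S)S})S} => {({((())())S})S} => {({((())())()})S} => {({((())())()})A} => {({((())())()}){}}

S => A   [S ::= A]
A => {S}   [A ::= { S }]
{S} => {(S)S}   [S ::= ( S ) S]
{(S)S} => {(A)S}   [S ::= A]
{(A)S} => {({S})S}   [A ::= { S }]
{({S})S} => {({(S)S})S}   [S ::= ( S ) S]
{({(S)S})S} => {({((S)S)S})S}   [S ::= ( S ) S]
{({((S)S)S})S} => {({((())S)S})S}   [S ::= ( )]
{({((())S)S})S} => {({((())())S})S}   [S ::= ( )]
{({((())())S})S} => {({((())())()})S}   [S ::= ( )]
{({((())())()})S} => {({((())())()})A}   [S ::= A]
{({((())())()})A} => {({((())())()}){}}   [A ::= { }]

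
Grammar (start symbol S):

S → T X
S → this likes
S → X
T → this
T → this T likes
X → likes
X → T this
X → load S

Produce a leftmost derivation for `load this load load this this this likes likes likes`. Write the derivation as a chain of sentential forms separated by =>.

S => X => load S => load T X => load this X => load this load S => load this load X => load this load load S => load this load load T X => load this load load this T likes X => load this load load this this T likes likes X => load this load load this this this likes likes X => load this load load this this this likes likes likes

S => X   [S → X]
X => load S   [X → load S]
load S => load T X   [S → T X]
load T X => load this X   [T → this]
load this X => load this load S   [X → load S]
load this load S => load this load X   [S → X]
load this load X => load this load load S   [X → load S]
load this load load S => load this load load T X   [S → T X]
load this load load T X => load this load load this T likes X   [T → this T likes]
load this load load this T likes X => load this load load this this T likes likes X   [T → this T likes]
load this load load this this T likes likes X => load this load load this this this likes likes X   [T → this]
load this load load this this this likes likes X => load this load load this this this likes likes likes   [X → likes]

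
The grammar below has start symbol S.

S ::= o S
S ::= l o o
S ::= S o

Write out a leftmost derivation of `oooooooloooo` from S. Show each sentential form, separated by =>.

S => So => oSo => ooSo => oooSo => ooooSo => oooooSo => ooooooSo => ooooooSoo => oooooooSoo => oooooooloooo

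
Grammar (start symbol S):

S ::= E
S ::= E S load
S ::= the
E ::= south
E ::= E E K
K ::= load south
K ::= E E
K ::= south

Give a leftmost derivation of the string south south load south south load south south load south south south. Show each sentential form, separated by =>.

S => E => E E K => E E K E K => E E K E K E K => E E K E K E K E K => south E K E K E K E K => south south K E K E K E K => south south load south E K E K E K => south south load south south K E K E K => south south load south south load south E K E K => south south load south south load south south K E K => south south load south south load south south load south E K => south south load south south load south south load south south K => south south load south south load south south load south south south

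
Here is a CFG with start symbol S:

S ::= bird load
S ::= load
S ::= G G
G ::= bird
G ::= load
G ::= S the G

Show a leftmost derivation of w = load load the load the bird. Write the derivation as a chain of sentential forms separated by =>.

S => G G => load G => load S the G => load load the G => load load the S the G => load load the load the G => load load the load the bird

S => G G   [S ::= G G]
G G => load G   [G ::= load]
load G => load S the G   [G ::= S the G]
load S the G => load load the G   [S ::= load]
load load the G => load load the S the G   [G ::= S the G]
load load the S the G => load load the load the G   [S ::= load]
load load the load the G => load load the load the bird   [G ::= bird]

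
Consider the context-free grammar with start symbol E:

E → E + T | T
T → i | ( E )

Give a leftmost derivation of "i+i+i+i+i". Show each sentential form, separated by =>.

E => E+T   [E → E + T]
E+T => E+T+T   [E → E + T]
E+T+T => E+T+T+T   [E → E + T]
E+T+T+T => E+T+T+T+T   [E → E + T]
E+T+T+T+T => T+T+T+T+T   [E → T]
T+T+T+T+T => i+T+T+T+T   [T → i]
i+T+T+T+T => i+i+T+T+T   [T → i]
i+i+T+T+T => i+i+i+T+T   [T → i]
i+i+i+T+T => i+i+i+i+T   [T → i]
i+i+i+i+T => i+i+i+i+i   [T → i]

E => E+T => E+T+T => E+T+T+T => E+T+T+T+T => T+T+T+T+T => i+T+T+T+T => i+i+T+T+T => i+i+i+T+T => i+i+i+i+T => i+i+i+i+i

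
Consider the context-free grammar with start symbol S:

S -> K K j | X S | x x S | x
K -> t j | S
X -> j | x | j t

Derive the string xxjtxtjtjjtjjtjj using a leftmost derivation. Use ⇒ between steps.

S⇒xxS⇒xxKKj⇒xxSKj⇒xxXSKj⇒xxjtSKj⇒xxjtXSKj⇒xxjtxSKj⇒xxjtxKKjKj⇒xxjtxSKjKj⇒xxjtxKKjKjKj⇒xxjtxtjKjKjKj⇒xxjtxtjtjjKjKj⇒xxjtxtjtjjtjjKj⇒xxjtxtjtjjtjjtjj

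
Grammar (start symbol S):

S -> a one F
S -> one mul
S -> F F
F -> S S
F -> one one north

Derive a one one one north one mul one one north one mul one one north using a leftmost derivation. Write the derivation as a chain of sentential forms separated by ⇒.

S ⇒ F F   [S -> F F]
F F ⇒ S S F   [F -> S S]
S S F ⇒ F F S F   [S -> F F]
F F S F ⇒ S S F S F   [F -> S S]
S S F S F ⇒ a one F S F S F   [S -> a one F]
a one F S F S F ⇒ a one one one north S F S F   [F -> one one north]
a one one one north S F S F ⇒ a one one one north one mul F S F   [S -> one mul]
a one one one north one mul F S F ⇒ a one one one north one mul one one north S F   [F -> one one north]
a one one one north one mul one one north S F ⇒ a one one one north one mul one one north one mul F   [S -> one mul]
a one one one north one mul one one north one mul F ⇒ a one one one north one mul one one north one mul one one north   [F -> one one north]

S ⇒ F F ⇒ S S F ⇒ F F S F ⇒ S S F S F ⇒ a one F S F S F ⇒ a one one one north S F S F ⇒ a one one one north one mul F S F ⇒ a one one one north one mul one one north S F ⇒ a one one one north one mul one one north one mul F ⇒ a one one one north one mul one one north one mul one one north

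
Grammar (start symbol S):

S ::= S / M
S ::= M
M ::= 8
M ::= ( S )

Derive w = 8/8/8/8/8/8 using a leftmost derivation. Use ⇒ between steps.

S ⇒ S/M ⇒ S/M/M ⇒ S/M/M/M ⇒ S/M/M/M/M ⇒ S/M/M/M/M/M ⇒ M/M/M/M/M/M ⇒ 8/M/M/M/M/M ⇒ 8/8/M/M/M/M ⇒ 8/8/8/M/M/M ⇒ 8/8/8/8/M/M ⇒ 8/8/8/8/8/M ⇒ 8/8/8/8/8/8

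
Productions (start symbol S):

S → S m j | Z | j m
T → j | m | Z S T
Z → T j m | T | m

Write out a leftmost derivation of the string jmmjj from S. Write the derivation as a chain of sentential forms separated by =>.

S => Z => T => ZST => TST => jST => jSmjT => jZmjT => jmmjT => jmmjj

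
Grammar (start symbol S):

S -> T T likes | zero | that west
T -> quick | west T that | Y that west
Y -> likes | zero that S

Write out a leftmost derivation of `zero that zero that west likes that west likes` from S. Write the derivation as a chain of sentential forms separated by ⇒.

S ⇒ T T likes ⇒ Y that west T likes ⇒ zero that S that west T likes ⇒ zero that zero that west T likes ⇒ zero that zero that west Y that west likes ⇒ zero that zero that west likes that west likes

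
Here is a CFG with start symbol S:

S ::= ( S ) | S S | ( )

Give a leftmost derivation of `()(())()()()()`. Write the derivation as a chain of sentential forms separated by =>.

S => SS => SSS => SSSS => SSSSS => SSSSSS => ()SSSSS => ()(S)SSSS => ()(())SSSS => ()(())()SSS => ()(())()()SS => ()(())()()()S => ()(())()()()()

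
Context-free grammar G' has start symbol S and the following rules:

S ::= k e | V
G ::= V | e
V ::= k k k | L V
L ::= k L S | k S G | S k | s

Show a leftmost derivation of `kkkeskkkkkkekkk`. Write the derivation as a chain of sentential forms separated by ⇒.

S ⇒ V ⇒ LV ⇒ kSGV ⇒ kVGV ⇒ kLVGV ⇒ kkSGVGV ⇒ kkkeGVGV ⇒ kkkeVVGV ⇒ kkkeLVVGV ⇒ kkkesVVGV ⇒ kkkeskkkVGV ⇒ kkkeskkkkkkGV ⇒ kkkeskkkkkkeV ⇒ kkkeskkkkkkekkk

S ⇒ V   [S ::= V]
V ⇒ LV   [V ::= L V]
LV ⇒ kSGV   [L ::= k S G]
kSGV ⇒ kVGV   [S ::= V]
kVGV ⇒ kLVGV   [V ::= L V]
kLVGV ⇒ kkSGVGV   [L ::= k S G]
kkSGVGV ⇒ kkkeGVGV   [S ::= k e]
kkkeGVGV ⇒ kkkeVVGV   [G ::= V]
kkkeVVGV ⇒ kkkeLVVGV   [V ::= L V]
kkkeLVVGV ⇒ kkkesVVGV   [L ::= s]
kkkesVVGV ⇒ kkkeskkkVGV   [V ::= k k k]
kkkeskkkVGV ⇒ kkkeskkkkkkGV   [V ::= k k k]
kkkeskkkkkkGV ⇒ kkkeskkkkkkeV   [G ::= e]
kkkeskkkkkkeV ⇒ kkkeskkkkkkekkk   [V ::= k k k]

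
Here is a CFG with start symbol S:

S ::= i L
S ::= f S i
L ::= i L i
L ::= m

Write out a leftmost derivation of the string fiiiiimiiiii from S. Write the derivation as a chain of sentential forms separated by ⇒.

S ⇒ fSi   [S ::= f S i]
fSi ⇒ fiLi   [S ::= i L]
fiLi ⇒ fiiLii   [L ::= i L i]
fiiLii ⇒ fiiiLiii   [L ::= i L i]
fiiiLiii ⇒ fiiiiLiiii   [L ::= i L i]
fiiiiLiiii ⇒ fiiiiiLiiiii   [L ::= i L i]
fiiiiiLiiiii ⇒ fiiiiimiiiii   [L ::= m]

S ⇒ fSi ⇒ fiLi ⇒ fiiLii ⇒ fiiiLiii ⇒ fiiiiLiiii ⇒ fiiiiiLiiiii ⇒ fiiiiimiiiii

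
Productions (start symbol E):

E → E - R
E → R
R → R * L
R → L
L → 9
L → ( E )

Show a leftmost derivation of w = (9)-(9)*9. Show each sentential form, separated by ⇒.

E ⇒ E-R ⇒ R-R ⇒ L-R ⇒ (E)-R ⇒ (R)-R ⇒ (L)-R ⇒ (9)-R ⇒ (9)-R*L ⇒ (9)-L*L ⇒ (9)-(E)*L ⇒ (9)-(R)*L ⇒ (9)-(L)*L ⇒ (9)-(9)*L ⇒ (9)-(9)*9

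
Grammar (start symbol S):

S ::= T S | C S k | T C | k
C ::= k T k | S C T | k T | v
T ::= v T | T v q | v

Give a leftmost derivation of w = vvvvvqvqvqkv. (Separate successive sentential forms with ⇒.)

S ⇒ TC   [S ::= T C]
TC ⇒ TvqC   [T ::= T v q]
TvqC ⇒ vTvqC   [T ::= v T]
vTvqC ⇒ vTvqvqC   [T ::= T v q]
vTvqvqC ⇒ vTvqvqvqC   [T ::= T v q]
vTvqvqvqC ⇒ vvTvqvqvqC   [T ::= v T]
vvTvqvqvqC ⇒ vvvTvqvqvqC   [T ::= v T]
vvvTvqvqvqC ⇒ vvvvvqvqvqC   [T ::= v]
vvvvvqvqvqC ⇒ vvvvvqvqvqkT   [C ::= k T]
vvvvvqvqvqkT ⇒ vvvvvqvqvqkv   [T ::= v]

S⇒TC⇒TvqC⇒vTvqC⇒vTvqvqC⇒vTvqvqvqC⇒vvTvqvqvqC⇒vvvTvqvqvqC⇒vvvvvqvqvqC⇒vvvvvqvqvqkT⇒vvvvvqvqvqkv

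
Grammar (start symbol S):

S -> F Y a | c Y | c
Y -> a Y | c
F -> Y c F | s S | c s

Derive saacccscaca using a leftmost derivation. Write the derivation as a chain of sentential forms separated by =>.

S => FYa => sSYa => sFYaYa => sYcFYaYa => saYcFYaYa => saaYcFYaYa => saaccFYaYa => saacccsYaYa => saacccscaYa => saacccscaca

S => FYa   [S -> F Y a]
FYa => sSYa   [F -> s S]
sSYa => sFYaYa   [S -> F Y a]
sFYaYa => sYcFYaYa   [F -> Y c F]
sYcFYaYa => saYcFYaYa   [Y -> a Y]
saYcFYaYa => saaYcFYaYa   [Y -> a Y]
saaYcFYaYa => saaccFYaYa   [Y -> c]
saaccFYaYa => saacccsYaYa   [F -> c s]
saacccsYaYa => saacccscaYa   [Y -> c]
saacccscaYa => saacccscaca   [Y -> c]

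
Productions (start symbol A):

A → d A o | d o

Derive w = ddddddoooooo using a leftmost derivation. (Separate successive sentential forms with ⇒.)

A ⇒ dAo ⇒ ddAoo ⇒ dddAooo ⇒ ddddAoooo ⇒ dddddAooooo ⇒ ddddddoooooo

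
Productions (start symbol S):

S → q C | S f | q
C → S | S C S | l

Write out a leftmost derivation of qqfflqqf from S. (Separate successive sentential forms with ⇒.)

S ⇒ qC ⇒ qSCS ⇒ qSfCS ⇒ qSffCS ⇒ qqffCS ⇒ qqfflS ⇒ qqfflSf ⇒ qqfflqCf ⇒ qqfflqSf ⇒ qqfflqqf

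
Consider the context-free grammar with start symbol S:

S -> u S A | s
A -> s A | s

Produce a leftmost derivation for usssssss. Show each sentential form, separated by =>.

S=>uSA=>usA=>ussA=>usssA=>ussssA=>usssssA=>ussssssA=>usssssss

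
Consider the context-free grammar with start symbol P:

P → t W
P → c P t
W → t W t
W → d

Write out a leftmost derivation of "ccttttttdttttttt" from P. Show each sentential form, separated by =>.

P => cPt   [P → c P t]
cPt => ccPtt   [P → c P t]
ccPtt => cctWtt   [P → t W]
cctWtt => ccttWttt   [W → t W t]
ccttWttt => cctttWtttt   [W → t W t]
cctttWtttt => ccttttWttttt   [W → t W t]
ccttttWttttt => cctttttWtttttt   [W → t W t]
cctttttWtttttt => ccttttttWttttttt   [W → t W t]
ccttttttWttttttt => ccttttttdttttttt   [W → d]

P => cPt => ccPtt => cctWtt => ccttWttt => cctttWtttt => ccttttWttttt => cctttttWtttttt => ccttttttWttttttt => ccttttttdttttttt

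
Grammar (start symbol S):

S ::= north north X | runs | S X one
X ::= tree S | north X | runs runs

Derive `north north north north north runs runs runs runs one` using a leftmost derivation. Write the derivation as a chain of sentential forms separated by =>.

S => S X one => north north X X one => north north north X X one => north north north north X X one => north north north north north X X one => north north north north north runs runs X one => north north north north north runs runs runs runs one

S => S X one   [S ::= S X one]
S X one => north north X X one   [S ::= north north X]
north north X X one => north north north X X one   [X ::= north X]
north north north X X one => north north north north X X one   [X ::= north X]
north north north north X X one => north north north north north X X one   [X ::= north X]
north north north north north X X one => north north north north north runs runs X one   [X ::= runs runs]
north north north north north runs runs X one => north north north north north runs runs runs runs one   [X ::= runs runs]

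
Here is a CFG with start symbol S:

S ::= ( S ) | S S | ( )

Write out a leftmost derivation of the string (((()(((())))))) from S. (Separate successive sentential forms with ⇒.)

S ⇒ (S) ⇒ ((S)) ⇒ (((S))) ⇒ (((SS))) ⇒ (((()S))) ⇒ (((()(S)))) ⇒ (((()((S))))) ⇒ (((()(((S)))))) ⇒ (((()(((()))))))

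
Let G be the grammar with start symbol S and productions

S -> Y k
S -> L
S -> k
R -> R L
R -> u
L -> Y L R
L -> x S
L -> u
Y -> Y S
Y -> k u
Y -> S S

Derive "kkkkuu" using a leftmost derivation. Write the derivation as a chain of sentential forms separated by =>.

S => L => YLR => SSLR => YkSLR => SSkSLR => kSkSLR => kkkSLR => kkkkLR => kkkkuR => kkkkuu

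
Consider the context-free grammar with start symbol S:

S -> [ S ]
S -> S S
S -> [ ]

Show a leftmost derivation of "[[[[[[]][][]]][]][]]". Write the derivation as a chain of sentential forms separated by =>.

S => [S] => [SS] => [[S]S] => [[SS]S] => [[[S]S]S] => [[[[S]]S]S] => [[[[SS]]S]S] => [[[[SSS]]S]S] => [[[[[S]SS]]S]S] => [[[[[[]]SS]]S]S] => [[[[[[]][]S]]S]S] => [[[[[[]][][]]]S]S] => [[[[[[]][][]]][]]S] => [[[[[[]][][]]][]][]]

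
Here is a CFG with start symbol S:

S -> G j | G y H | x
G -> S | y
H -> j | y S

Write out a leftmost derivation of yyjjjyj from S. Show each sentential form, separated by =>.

S=>GyH=>SyH=>GjyH=>SjyH=>GjjyH=>SjjyH=>GyHjjyH=>yyHjjyH=>yyjjjyH=>yyjjjyj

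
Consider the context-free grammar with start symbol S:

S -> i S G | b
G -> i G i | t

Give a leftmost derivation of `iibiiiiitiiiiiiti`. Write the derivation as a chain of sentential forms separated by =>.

S=>iSG=>iiSGG=>iibGG=>iibiGiG=>iibiiGiiG=>iibiiiGiiiG=>iibiiiiGiiiiG=>iibiiiiiGiiiiiG=>iibiiiiitiiiiiG=>iibiiiiitiiiiiiGi=>iibiiiiitiiiiiiti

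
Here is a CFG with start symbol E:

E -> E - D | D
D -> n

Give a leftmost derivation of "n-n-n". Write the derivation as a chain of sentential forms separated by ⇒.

E ⇒ E-D ⇒ E-D-D ⇒ D-D-D ⇒ n-D-D ⇒ n-n-D ⇒ n-n-n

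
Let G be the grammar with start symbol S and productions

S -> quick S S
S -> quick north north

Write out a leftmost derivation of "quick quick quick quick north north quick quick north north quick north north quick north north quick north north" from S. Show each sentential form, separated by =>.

S => quick S S   [S -> quick S S]
quick S S => quick quick S S S   [S -> quick S S]
quick quick S S S => quick quick quick S S S S   [S -> quick S S]
quick quick quick S S S S => quick quick quick quick north north S S S   [S -> quick north north]
quick quick quick quick north north S S S => quick quick quick quick north north quick S S S S   [S -> quick S S]
quick quick quick quick north north quick S S S S => quick quick quick quick north north quick quick north north S S S   [S -> quick north north]
quick quick quick quick north north quick quick north north S S S => quick quick quick quick north north quick quick north north quick north north S S   [S -> quick north north]
quick quick quick quick north north quick quick north north quick north north S S => quick quick quick quick north north quick quick north north quick north north quick north north S   [S -> quick north north]
quick quick quick quick north north quick quick north north quick north north quick north north S => quick quick quick quick north north quick quick north north quick north north quick north north quick north north   [S -> quick north north]

S => quick S S => quick quick S S S => quick quick quick S S S S => quick quick quick quick north north S S S => quick quick quick quick north north quick S S S S => quick quick quick quick north north quick quick north north S S S => quick quick quick quick north north quick quick north north quick north north S S => quick quick quick quick north north quick quick north north quick north north quick north north S => quick quick quick quick north north quick quick north north quick north north quick north north quick north north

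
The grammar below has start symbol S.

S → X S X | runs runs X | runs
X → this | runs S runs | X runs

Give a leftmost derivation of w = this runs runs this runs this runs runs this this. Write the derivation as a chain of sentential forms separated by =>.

S => X S X   [S → X S X]
X S X => X runs S X   [X → X runs]
X runs S X => this runs S X   [X → this]
this runs S X => this runs X S X X   [S → X S X]
this runs X S X X => this runs runs S runs S X X   [X → runs S runs]
this runs runs S runs S X X => this runs runs X S X runs S X X   [S → X S X]
this runs runs X S X runs S X X => this runs runs this S X runs S X X   [X → this]
this runs runs this S X runs S X X => this runs runs this runs X runs S X X   [S → runs]
this runs runs this runs X runs S X X => this runs runs this runs this runs S X X   [X → this]
this runs runs this runs this runs S X X => this runs runs this runs this runs runs X X   [S → runs]
this runs runs this runs this runs runs X X => this runs runs this runs this runs runs this X   [X → this]
this runs runs this runs this runs runs this X => this runs runs this runs this runs runs this this   [X → this]

S => X S X => X runs S X => this runs S X => this runs X S X X => this runs runs S runs S X X => this runs runs X S X runs S X X => this runs runs this S X runs S X X => this runs runs this runs X runs S X X => this runs runs this runs this runs S X X => this runs runs this runs this runs runs X X => this runs runs this runs this runs runs this X => this runs runs this runs this runs runs this this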